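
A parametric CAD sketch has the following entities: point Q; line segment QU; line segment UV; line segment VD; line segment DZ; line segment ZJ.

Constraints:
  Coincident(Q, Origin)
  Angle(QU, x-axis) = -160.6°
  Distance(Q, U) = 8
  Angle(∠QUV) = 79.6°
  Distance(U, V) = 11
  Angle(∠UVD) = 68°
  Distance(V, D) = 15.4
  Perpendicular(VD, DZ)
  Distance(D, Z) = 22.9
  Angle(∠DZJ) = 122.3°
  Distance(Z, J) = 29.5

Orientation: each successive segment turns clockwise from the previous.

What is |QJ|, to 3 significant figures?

38.6

VD is perpendicular to DZ, so DZ runs at -103°; with |DZ| = 22.9, Z = (0.587, -17.6). ∠DZJ = 122.3° gives ZJ at -161° from the x-axis; with |ZJ| = 29.5, J = (-27.3, -27.3). Then |QJ| = |J − Q| = 38.6.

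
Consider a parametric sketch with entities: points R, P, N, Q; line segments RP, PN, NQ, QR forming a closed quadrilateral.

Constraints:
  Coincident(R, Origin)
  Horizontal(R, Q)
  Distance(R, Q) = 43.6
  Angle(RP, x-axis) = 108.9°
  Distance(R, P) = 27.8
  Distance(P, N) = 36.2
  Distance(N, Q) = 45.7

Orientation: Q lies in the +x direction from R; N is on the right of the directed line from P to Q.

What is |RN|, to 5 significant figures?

9.1251

R is at the origin; R and Q share the same y with |RQ| = 43.6 and Q in +x, so Q = (43.6, 0). RP runs at 108.9° with |RP| = 27.8, so P = (-9.0049, 26.301). N is determined by |PN| = 36.2 and |NQ| = 45.7 together: it lies at the intersection of circle(P, 36.2) and circle(Q, 45.7). With |PQ| = 58.813, the foot of the radical line on PQ is 22.792 from P and the perpendicular offset is √(36.2² − 22.792²) = 28.124. Taking the right-of-PQ solution: N = (-1.1957, -9.0465).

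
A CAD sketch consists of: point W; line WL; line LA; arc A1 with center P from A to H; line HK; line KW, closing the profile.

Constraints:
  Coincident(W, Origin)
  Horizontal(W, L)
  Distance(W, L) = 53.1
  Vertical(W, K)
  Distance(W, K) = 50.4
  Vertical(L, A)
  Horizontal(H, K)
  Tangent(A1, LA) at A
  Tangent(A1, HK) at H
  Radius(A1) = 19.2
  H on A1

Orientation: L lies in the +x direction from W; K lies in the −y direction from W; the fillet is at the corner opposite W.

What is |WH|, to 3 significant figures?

60.7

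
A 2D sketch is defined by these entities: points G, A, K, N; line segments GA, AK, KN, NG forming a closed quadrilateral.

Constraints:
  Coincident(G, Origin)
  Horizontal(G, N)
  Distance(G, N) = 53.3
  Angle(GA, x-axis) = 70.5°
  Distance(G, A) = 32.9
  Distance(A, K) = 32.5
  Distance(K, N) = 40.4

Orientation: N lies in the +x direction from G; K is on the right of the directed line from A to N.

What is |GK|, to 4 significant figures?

13.00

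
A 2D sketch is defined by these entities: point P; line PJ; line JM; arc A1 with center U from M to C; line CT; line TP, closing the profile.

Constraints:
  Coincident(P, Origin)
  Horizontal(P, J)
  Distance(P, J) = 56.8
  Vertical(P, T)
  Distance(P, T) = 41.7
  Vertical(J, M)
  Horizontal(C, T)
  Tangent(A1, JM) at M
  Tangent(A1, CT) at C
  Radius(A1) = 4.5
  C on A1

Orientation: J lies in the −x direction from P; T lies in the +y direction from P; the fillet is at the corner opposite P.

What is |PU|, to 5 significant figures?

64.180

P is at the origin; PJ is horizontal with |PJ| = 56.8 and J on the −x side, so J = (-56.800, 0.0000). P and T share the same x with |PT| = 41.7 and T on the +y side, so T = (0.0000, 41.700). The virtual corner opposite P is at (-56.800, 41.700). A1 meets JM tangentially, so UM is at right angles to JM and A1 meets CT tangentially, so UC is at right angles to CT, with radius 4.5, so the center U sits 4.5 in from both sides at U = (-52.300, 37.200). Then |PU| = |U − P| = 64.180.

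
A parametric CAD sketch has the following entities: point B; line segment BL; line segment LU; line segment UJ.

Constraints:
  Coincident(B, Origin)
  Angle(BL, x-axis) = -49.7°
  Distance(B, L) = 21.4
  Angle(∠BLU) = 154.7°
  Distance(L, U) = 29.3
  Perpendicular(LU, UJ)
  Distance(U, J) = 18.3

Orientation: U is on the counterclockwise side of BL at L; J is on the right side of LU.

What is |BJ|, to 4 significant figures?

55.86

B is at the origin; BL runs at -49.7° with length 21.4, so L = 21.4·(cos -49.7°, sin -49.7°) = (13.84, -16.32). ∠BLU = 154.7°, so LU runs at -49.7° + (180° − 154.7°) = -24.40° from the x-axis; with |LU| = 29.3, U = L + 29.3·(cos -24.40°, sin -24.40°) = (40.52, -28.43). LU ⟂ UJ; with |UJ| = 18.3 on the right of LU, J = U + 18.3·(-0.4131, -0.9107) = (32.96, -45.09). Then |BJ| = |J − B| = 55.86.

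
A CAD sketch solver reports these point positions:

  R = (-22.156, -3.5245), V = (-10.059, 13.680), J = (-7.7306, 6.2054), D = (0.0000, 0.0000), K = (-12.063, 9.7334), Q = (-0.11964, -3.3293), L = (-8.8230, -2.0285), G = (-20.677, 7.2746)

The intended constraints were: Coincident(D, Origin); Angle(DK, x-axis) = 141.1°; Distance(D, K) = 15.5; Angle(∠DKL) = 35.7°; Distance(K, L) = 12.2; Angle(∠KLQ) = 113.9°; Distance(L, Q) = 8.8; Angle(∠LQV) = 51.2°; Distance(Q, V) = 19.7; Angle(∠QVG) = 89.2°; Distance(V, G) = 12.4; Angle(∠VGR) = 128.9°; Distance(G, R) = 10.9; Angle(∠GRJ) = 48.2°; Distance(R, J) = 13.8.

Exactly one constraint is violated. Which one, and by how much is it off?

Distance(R, J) = 13.8 — off by 3.60.

D = (0.00, 0.00) ✓; DK at 141.1° ✓; |DK| = 15.50 ✓; ∠DKL = 35.70° ✓; |KL| = 12.20 ✓; ∠KLQ = 113.9° ✓; |LQ| = 8.800 ✓; ∠LQV = 51.20° ✓; |QV| = 19.70 ✓; ∠QVG = 89.20° ✓; |VG| = 12.40 ✓; ∠VGR = 128.9° ✓; |GR| = 10.90 ✓; ∠GRJ = 48.20° ✓; |RJ| = 17.40 ✗.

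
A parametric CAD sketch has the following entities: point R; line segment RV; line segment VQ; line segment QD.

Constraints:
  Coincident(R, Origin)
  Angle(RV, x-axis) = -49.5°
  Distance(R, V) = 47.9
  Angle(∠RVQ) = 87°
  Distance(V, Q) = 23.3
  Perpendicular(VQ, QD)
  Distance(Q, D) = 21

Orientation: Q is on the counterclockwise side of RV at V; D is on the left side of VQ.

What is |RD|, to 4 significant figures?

33.95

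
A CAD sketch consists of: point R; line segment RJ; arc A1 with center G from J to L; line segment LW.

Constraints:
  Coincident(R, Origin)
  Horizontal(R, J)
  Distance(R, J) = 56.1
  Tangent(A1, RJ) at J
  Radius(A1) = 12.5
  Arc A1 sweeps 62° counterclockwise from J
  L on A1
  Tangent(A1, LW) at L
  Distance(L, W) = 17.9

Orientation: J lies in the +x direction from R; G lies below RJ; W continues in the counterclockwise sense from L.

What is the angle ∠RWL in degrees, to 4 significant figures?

86.53°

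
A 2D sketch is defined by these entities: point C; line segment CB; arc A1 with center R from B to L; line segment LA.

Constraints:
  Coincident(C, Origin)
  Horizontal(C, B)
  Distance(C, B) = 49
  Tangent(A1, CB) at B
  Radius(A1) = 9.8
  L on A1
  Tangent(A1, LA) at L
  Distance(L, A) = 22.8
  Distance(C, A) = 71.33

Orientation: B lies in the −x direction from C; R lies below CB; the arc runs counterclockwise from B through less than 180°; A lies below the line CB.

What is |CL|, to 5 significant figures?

58.697

C is at the origin; C and B share the same y with |CB| = 49.0 and B on the −x side, so B = (-49.000, 0.0000). Since A1 is tangent to CB there, RB ⟂ CB, so R = B + (0, -9.8) = (-49.000, -9.8000). Since RL ⟂ LA (tangency), |RA| = √(9.8² + 22.8²) = 24.817 regardless of where L sits on A1. So A lies on both circle(C, 71.33) and circle(R, 24.817); the below-CB intersection is A = (-65.434, -28.395). L is the foot of the tangent from A: L = (-58.309, -6.7374).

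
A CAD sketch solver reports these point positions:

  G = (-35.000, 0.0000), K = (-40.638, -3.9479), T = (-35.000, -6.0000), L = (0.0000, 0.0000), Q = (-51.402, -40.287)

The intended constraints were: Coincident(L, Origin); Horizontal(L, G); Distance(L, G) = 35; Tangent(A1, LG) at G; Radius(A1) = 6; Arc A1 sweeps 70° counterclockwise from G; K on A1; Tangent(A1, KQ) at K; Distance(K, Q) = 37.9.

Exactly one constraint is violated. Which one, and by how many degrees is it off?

Tangent(A1, KQ) at K — off by 3.50°.

L = (0.00, 0.00) ✓; L.y = 0.00, G.y = 0.00 ✓; |LG| = 35.00 ✓; ∠(TG, GL) = 90.00° ✓; |TG| = 6.000 ✓; bearing(T→K) − bearing(T→G) = 70.00° ✓; |TK| = 6.000 ✓; ∠(TK, KQ) = 86.50° ✗; |KQ| = 37.90 ✓.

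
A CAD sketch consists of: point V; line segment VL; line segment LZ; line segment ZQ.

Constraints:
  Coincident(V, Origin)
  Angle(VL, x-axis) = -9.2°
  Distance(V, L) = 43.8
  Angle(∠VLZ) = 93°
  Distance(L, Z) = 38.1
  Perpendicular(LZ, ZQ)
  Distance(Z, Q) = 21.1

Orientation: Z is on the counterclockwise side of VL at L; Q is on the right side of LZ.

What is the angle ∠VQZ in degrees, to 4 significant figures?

31.92°

V is at the origin; VL runs at -9.2° with length 43.8, so L = 43.8·(cos -9.2°, sin -9.2°) = (43.24, -7.003). ∠VLZ = 93.0°, so LZ runs at -9.2° + (180° − 93.0°) = 77.80° from the x-axis; with |LZ| = 38.1, Z = L + 38.1·(cos 77.80°, sin 77.80°) = (51.29, 30.24). LZ is perpendicular to ZQ; with |ZQ| = 21.1 on the right of LZ, Q = Z + 21.1·(0.9774, -0.2113) = (71.91, 25.78). Then cos ∠VQZ = QV·QZ / (|QV||QZ|), giving 31.92°.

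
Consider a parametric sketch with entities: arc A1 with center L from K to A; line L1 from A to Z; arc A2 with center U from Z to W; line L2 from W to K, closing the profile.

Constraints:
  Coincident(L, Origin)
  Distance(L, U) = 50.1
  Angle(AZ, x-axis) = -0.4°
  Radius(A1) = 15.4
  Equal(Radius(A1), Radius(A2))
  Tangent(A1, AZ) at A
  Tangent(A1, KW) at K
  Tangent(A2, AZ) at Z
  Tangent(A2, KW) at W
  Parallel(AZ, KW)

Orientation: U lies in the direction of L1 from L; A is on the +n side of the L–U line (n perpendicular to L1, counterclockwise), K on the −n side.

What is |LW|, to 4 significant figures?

52.41

The slot axis is L1's direction at -0.4°, so u = (cos -0.4°, sin -0.4°) = (1.000, -0.006981) and n = (−sin -0.4°, cos -0.4°) = (0.006981, 1.000). L is at the origin and U lies 50.1 along u from L, so U = 50.1·u = (50.10, -0.3498). Tangency of A1 to both parallel lines with radius 15.4 puts A and K at L ± 15.4·n: A = (0.1075, 15.40), K = (-0.1075, -15.40). Equal radii place Z and W the same way about U: Z = U + 15.4·n = (50.21, 15.05), W = U − 15.4·n = (49.99, -15.75). Then |LW| = |W − L| = 52.41.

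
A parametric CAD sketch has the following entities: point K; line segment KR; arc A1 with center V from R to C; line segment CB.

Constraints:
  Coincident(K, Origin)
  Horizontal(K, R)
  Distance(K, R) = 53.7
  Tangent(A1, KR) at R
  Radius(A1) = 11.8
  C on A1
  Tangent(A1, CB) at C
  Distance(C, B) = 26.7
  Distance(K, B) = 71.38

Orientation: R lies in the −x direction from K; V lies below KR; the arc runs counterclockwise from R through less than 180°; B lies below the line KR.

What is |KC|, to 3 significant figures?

66.8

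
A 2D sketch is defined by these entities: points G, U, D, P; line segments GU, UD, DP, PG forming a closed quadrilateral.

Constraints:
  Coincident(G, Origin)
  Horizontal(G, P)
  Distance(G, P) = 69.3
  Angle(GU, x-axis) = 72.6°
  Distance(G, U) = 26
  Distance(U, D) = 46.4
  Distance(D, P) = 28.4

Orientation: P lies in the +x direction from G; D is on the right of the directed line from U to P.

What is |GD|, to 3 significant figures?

42.3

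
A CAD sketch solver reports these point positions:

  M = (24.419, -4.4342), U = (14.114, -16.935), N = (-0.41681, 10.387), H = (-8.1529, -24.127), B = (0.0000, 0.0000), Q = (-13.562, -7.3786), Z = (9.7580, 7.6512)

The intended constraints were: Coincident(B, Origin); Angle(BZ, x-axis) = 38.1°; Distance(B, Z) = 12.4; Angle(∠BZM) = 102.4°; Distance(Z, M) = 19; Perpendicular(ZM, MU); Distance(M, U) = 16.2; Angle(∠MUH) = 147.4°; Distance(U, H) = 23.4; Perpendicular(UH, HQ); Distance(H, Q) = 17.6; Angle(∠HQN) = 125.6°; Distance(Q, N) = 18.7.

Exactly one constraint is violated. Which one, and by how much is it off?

Distance(Q, N) = 18.7 — off by 3.40.

B = (0.00, 0.00) ✓; BZ at 38.10° ✓; |BZ| = 12.40 ✓; ∠BZM = 102.4° ✓; |ZM| = 19.00 ✓; ∠(ZM, MU) = 90.00° ✓; |MU| = 16.20 ✓; ∠MUH = 147.4° ✓; |UH| = 23.40 ✓; ∠(UH, HQ) = 90.00° ✓; |HQ| = 17.60 ✓; ∠HQN = 125.6° ✓; |QN| = 22.10 ✗.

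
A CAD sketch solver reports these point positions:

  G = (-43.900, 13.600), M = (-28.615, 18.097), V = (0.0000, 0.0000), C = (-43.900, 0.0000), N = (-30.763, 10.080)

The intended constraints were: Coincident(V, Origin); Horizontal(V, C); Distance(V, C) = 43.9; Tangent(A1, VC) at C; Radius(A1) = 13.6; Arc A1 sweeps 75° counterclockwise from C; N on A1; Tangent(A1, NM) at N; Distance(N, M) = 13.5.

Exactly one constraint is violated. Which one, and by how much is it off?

Distance(N, M) = 13.5 — off by 5.20.

V = (0.00, 0.00) ✓; V.y = 0.00, C.y = 0.00 ✓; |VC| = 43.90 ✓; ∠(GC, CV) = 90.00° ✓; |GC| = 13.60 ✓; bearing(G→N) − bearing(G→C) = 75.00° ✓; |GN| = 13.60 ✓; ∠(GN, NM) = 90.00° ✓; |NM| = 8.300 ✗.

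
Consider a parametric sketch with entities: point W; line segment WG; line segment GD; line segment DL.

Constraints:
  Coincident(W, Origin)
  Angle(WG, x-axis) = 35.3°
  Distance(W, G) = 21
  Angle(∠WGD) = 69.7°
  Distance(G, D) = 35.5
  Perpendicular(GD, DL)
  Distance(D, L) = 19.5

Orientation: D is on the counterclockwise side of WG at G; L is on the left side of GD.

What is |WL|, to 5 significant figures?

28.215

∠WGD = 69.7°, so GD runs at 35.3° + (180° − 69.7°) = 145.60° from the x-axis; with |GD| = 35.5, D = G + 35.5·(cos 145.60°, sin 145.60°) = (-12.153, 32.191). GD is perpendicular to DL; with |DL| = 19.5 on the left of GD, L = D + 19.5·(-0.56497, -0.82511) = (-23.169, 16.102). Then |WL| = |L − W| = 28.215.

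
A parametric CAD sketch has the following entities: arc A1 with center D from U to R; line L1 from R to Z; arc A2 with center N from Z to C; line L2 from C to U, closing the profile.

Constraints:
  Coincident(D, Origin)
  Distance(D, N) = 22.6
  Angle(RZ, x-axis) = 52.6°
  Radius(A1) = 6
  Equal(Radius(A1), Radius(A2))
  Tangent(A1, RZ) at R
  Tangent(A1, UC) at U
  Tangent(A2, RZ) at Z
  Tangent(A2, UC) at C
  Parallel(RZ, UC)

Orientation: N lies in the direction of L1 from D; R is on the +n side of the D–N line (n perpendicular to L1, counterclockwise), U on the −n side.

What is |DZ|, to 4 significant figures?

23.38

Tangency of A1 to both parallel lines with radius 6.0 puts R and U at D ± 6.0·n: R = (-4.766, 3.644), U = (4.766, -3.644). Equal radii place Z and C the same way about N: Z = N + 6.0·n = (8.960, 21.60), C = N − 6.0·n = (18.49, 14.31). Then |DZ| = |Z − D| = 23.38.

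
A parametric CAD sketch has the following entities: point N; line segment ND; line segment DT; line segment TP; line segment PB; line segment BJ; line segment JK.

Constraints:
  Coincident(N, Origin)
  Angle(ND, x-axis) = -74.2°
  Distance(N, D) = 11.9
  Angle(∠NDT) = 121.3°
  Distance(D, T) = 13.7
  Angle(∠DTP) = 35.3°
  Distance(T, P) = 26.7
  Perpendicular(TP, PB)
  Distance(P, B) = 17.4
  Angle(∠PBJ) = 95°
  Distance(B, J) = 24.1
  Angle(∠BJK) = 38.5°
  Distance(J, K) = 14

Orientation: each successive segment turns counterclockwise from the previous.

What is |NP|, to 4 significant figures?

5.596

N is at the origin; ND runs at -74.2° with length 11.9, so D = (3.240, -11.45). ∠NDT = 121.3° gives DT at -15.50° from the x-axis; with |DT| = 13.7, T = (16.44, -15.11). ∠DTP = 35.3° gives TP at 129.2° from the x-axis; with |TP| = 26.7, P = (-0.4333, 5.579). Then |NP| = |P − N| = 5.596.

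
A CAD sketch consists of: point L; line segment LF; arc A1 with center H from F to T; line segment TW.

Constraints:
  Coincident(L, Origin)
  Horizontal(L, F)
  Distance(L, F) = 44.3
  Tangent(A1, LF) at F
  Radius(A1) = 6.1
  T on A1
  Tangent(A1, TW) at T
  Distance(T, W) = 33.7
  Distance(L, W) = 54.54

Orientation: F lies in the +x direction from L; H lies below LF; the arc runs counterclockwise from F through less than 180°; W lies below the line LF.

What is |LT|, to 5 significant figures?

38.664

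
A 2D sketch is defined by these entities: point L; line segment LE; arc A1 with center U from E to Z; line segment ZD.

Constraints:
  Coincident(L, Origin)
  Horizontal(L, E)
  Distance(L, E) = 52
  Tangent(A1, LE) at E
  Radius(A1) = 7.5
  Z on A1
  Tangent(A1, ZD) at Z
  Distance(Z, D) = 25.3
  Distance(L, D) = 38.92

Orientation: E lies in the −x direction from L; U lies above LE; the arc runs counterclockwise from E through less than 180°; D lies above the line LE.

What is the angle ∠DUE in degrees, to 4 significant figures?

127.3°

Checks: |LE| = 52.00 ✓; |UZ| = 7.500 ✓; ∠(UZ, ZD) = 90.00° ✓; |ZD| = 25.30 ✓; |LD| = 38.92 ✓.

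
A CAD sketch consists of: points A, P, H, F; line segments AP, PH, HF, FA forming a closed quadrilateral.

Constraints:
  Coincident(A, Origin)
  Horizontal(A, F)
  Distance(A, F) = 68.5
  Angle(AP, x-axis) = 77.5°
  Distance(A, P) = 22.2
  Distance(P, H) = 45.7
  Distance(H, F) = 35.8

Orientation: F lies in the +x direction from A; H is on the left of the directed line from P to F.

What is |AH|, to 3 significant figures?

58.2

A is at the origin; A and F share the same y with |AF| = 68.5 and F in +x, so F = (68.5, 0). AP runs at 77.5° with |AP| = 22.2, so P = (4.80, 21.7). H is determined by |PH| = 45.7 and |HF| = 35.8 together: it lies at the intersection of circle(P, 45.7) and circle(F, 35.8). With |PF| = 67.3, the foot of the radical line on PF is 39.6 from P and the perpendicular offset is √(45.7² − 39.6²) = 22.7. Taking the left-of-PF solution: H = (49.7, 30.4).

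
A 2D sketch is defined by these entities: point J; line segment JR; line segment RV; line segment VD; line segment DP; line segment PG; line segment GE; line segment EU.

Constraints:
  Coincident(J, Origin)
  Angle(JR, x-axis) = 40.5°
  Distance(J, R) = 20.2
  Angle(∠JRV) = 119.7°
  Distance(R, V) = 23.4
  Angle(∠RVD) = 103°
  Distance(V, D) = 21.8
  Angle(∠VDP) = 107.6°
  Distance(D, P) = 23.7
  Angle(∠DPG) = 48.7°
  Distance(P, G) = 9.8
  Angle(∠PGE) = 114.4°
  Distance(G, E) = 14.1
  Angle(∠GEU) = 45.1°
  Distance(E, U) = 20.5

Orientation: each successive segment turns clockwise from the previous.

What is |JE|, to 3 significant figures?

33.5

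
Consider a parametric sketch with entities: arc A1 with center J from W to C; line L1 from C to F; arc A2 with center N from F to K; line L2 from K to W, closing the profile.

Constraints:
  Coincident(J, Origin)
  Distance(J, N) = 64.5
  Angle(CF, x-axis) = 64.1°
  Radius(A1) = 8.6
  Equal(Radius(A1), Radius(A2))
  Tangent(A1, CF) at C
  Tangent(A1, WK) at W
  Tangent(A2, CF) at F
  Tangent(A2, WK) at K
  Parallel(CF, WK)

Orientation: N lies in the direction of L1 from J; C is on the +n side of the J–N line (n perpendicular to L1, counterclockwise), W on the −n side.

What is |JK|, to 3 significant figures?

65.1

The slot axis is L1's direction at 64.1°, so u = (cos 64.1°, sin 64.1°) = (0.437, 0.900) and n = (−sin 64.1°, cos 64.1°) = (-0.900, 0.437). J is at the origin and N lies 64.5 along u from J, so N = 64.5·u = (28.2, 58.0). Tangency of A1 to both parallel lines with radius 8.6 puts C and W at J ± 8.6·n: C = (-7.74, 3.76), W = (7.74, -3.76). Equal radii place F and K the same way about N: F = N + 8.6·n = (20.4, 61.8), K = N − 8.6·n = (35.9, 54.3). Then |JK| = |K − J| = 65.1.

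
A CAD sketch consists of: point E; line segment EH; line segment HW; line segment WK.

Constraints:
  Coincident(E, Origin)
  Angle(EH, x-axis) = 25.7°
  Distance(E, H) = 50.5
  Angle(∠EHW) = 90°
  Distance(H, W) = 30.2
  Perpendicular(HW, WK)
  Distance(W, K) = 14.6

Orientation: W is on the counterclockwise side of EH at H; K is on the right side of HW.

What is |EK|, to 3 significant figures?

71.8

E is at the origin; EH runs at 25.7° with length 50.5, so H = 50.5·(cos 25.7°, sin 25.7°) = (45.5, 21.9). ∠EHW = 90.0°, so HW runs at 25.7° + (180° − 90.0°) = 116° from the x-axis; with |HW| = 30.2, W = H + 30.2·(cos 116°, sin 116°) = (32.4, 49.1). HW ⟂ WK; with |WK| = 14.6 on the right of HW, K = W + 14.6·(0.901, 0.434) = (45.6, 55.4). Then |EK| = |K − E| = 71.8.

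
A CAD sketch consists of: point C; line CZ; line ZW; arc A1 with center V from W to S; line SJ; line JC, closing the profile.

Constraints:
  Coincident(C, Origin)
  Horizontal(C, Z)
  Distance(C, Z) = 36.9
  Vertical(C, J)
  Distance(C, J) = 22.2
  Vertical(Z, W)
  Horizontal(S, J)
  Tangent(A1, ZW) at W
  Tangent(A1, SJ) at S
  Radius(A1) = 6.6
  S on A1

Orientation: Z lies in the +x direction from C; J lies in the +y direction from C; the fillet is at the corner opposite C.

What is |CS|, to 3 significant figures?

37.6

C is at the origin; C and Z share the same y with |CZ| = 36.9 and Z on the +x side, so Z = (36.9, 0.00). C and J share the same x with |CJ| = 22.2 and J on the +y side, so J = (0.00, 22.2). The virtual corner opposite C is at (36.9, 22.2). Since A1 is tangent to ZW there, VW ⟂ ZW and tangency of A1 to SJ means the radius VS is perpendicular to SJ, with radius 6.6, so the center V sits 6.6 in from both sides at V = (30.3, 15.6). That places the tangent points at W = (36.9, 15.6) on ZW and S = (30.3, 22.2) on SJ. Then |CS| = |S − C| = 37.6.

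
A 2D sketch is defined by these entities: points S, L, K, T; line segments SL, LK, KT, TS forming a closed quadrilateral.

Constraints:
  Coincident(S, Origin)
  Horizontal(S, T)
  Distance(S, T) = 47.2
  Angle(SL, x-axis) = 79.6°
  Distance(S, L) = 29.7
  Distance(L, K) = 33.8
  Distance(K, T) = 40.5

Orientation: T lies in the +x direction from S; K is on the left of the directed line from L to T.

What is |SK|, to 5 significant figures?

54.428

S is at the origin; S and T share the same y with |ST| = 47.2 and T in +x, so T = (47.2, 0). SL runs at 79.6° with |SL| = 29.7, so L = (5.3614, 29.212). K is determined by |LK| = 33.8 and |KT| = 40.5 together: it lies at the intersection of circle(L, 33.8) and circle(T, 40.5). With |LT| = 51.028, the foot of the radical line on LT is 20.636 from L and the perpendicular offset is √(33.8² − 20.636²) = 26.769. Taking the left-of-LT solution: K = (37.606, 39.347).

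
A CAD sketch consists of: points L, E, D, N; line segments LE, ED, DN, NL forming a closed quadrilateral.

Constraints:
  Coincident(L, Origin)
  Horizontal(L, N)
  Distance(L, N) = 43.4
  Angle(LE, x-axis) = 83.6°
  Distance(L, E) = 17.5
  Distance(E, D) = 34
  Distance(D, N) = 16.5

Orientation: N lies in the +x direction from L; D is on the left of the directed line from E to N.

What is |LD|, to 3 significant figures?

38.7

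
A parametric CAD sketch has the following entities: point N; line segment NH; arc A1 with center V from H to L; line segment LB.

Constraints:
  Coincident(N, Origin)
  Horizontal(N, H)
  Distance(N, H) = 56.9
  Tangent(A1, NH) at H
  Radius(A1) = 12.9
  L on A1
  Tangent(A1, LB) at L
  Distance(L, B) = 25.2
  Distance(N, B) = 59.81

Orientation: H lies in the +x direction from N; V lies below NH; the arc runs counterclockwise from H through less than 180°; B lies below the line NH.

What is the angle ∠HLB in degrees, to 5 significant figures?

133.31°

Checks: |VL| = 12.90 ✓; ∠(VL, LB) = 90.00° ✓; |LB| = 25.20 ✓; |NB| = 59.81 ✓.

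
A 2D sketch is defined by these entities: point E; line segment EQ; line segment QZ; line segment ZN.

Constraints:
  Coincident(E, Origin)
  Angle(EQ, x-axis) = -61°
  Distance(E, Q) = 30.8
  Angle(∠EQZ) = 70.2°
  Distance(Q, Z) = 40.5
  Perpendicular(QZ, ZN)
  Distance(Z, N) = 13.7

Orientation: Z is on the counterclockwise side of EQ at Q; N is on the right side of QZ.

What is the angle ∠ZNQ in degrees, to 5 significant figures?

71.311°

∠EQZ = 70.2°, so QZ runs at -61.0° + (180° − 70.2°) = 48.800° from the x-axis; with |QZ| = 40.5, Z = Q + 40.5·(cos 48.800°, sin 48.800°) = (41.609, 3.5345). QZ is perpendicular to ZN; with |ZN| = 13.7 on the right of QZ, N = Z + 13.7·(0.75241, -0.65869) = (51.917, -5.4895). Then cos ∠ZNQ = NZ·NQ / (|NZ||NQ|), giving 71.311°.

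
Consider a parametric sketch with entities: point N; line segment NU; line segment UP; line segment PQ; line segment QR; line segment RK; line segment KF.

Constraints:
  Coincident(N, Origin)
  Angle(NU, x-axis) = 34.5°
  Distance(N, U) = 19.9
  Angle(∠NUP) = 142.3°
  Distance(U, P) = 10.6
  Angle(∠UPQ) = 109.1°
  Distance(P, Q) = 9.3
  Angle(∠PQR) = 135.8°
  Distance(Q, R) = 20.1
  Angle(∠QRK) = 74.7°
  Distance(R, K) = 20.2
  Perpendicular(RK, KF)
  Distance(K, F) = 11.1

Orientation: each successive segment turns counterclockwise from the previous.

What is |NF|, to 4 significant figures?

14.35

N is at the origin; NU runs at 34.5° with length 19.9, so U = (16.40, 11.27). ∠NUP = 142.3° gives UP at 72.20° from the x-axis; with |UP| = 10.6, P = (19.64, 21.36). ∠UPQ = 109.1° gives PQ at 143.1° from the x-axis; with |PQ| = 9.3, Q = (12.20, 26.95). ∠PQR = 135.8° gives QR at -172.7° from the x-axis; with |QR| = 20.1, R = (-7.734, 24.39). ∠QRK = 74.7° gives RK at -67.40° from the x-axis; with |RK| = 20.2, K = (0.02910, 5.745). The perpendicularity gives KF at right angles to RK, so KF runs at 22.60°; with |KF| = 11.1, F = (10.28, 10.01). Then |NF| = |F − N| = 14.35.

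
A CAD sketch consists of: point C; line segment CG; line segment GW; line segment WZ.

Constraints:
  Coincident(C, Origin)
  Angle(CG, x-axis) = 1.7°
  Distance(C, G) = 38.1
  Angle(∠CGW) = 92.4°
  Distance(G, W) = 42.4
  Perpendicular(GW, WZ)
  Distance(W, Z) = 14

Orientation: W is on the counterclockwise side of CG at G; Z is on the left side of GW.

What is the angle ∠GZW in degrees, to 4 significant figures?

71.73°

C is at the origin; CG runs at 1.7° with length 38.1, so G = 38.1·(cos 1.7°, sin 1.7°) = (38.08, 1.130). ∠CGW = 92.4°, so GW runs at 1.7° + (180° − 92.4°) = 89.30° from the x-axis; with |GW| = 42.4, W = G + 42.4·(cos 89.30°, sin 89.30°) = (38.60, 43.53). The perpendicularity gives WZ at right angles to GW; with |WZ| = 14.0 on the left of GW, Z = W + 14.0·(-0.9999, 0.01222) = (24.60, 43.70). Then cos ∠GZW = ZG·ZW / (|ZG||ZW|), giving 71.73°.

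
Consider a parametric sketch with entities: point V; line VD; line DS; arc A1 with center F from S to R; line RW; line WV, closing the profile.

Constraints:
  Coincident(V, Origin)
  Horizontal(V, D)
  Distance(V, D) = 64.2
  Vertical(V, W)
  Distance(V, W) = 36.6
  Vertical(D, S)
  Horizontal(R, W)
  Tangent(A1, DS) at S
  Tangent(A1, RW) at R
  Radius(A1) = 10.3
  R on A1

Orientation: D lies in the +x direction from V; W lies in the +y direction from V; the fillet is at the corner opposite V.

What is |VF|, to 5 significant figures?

59.974

V is at the origin; VD is horizontal with |VD| = 64.2 and D on the +x side, so D = (64.200, 0.0000). VW is vertical with |VW| = 36.6 and W on the +y side, so W = (0.0000, 36.600). The virtual corner opposite V is at (64.200, 36.600). Since A1 is tangent to DS there, FS ⟂ DS and since A1 is tangent to RW there, FR ⟂ RW, with radius 10.3, so the center F sits 10.3 in from both sides at F = (53.900, 26.300). Then |VF| = |F − V| = 59.974.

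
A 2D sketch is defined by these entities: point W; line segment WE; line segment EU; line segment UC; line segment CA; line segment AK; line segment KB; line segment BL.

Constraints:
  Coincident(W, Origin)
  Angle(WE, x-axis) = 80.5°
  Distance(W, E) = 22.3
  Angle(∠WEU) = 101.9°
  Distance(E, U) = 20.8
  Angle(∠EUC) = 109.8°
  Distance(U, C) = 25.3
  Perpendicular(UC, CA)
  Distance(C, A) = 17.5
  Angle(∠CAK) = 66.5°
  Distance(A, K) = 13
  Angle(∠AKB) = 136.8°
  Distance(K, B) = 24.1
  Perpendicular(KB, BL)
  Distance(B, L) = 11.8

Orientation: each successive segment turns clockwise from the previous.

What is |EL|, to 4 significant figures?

40.40

∠AKB = 136.8° gives KB at 45.50° from the x-axis; with |KB| = 24.1, B = (35.01, 23.01). KB ⟂ BL, so BL runs at -44.50°; with |BL| = 11.8, L = (43.42, 14.74). Then |EL| = |L − E| = 40.40.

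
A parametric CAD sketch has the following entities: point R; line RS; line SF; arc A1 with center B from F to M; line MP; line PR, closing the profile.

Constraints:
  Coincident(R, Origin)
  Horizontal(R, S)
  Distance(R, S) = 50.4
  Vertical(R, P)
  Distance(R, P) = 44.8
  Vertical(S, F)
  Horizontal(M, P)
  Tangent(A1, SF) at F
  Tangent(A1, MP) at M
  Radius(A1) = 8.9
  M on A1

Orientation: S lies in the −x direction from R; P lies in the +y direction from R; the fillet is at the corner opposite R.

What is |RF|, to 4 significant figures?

61.88

The virtual corner opposite R is at (-50.40, 44.80). The tangent condition forces BF to be normal to SF and the tangent condition forces BM to be normal to MP, with radius 8.9, so the center B sits 8.9 in from both sides at B = (-41.50, 35.90). That places the tangent points at F = (-50.40, 35.90) on SF and M = (-41.50, 44.80) on MP. Then |RF| = |F − R| = 61.88.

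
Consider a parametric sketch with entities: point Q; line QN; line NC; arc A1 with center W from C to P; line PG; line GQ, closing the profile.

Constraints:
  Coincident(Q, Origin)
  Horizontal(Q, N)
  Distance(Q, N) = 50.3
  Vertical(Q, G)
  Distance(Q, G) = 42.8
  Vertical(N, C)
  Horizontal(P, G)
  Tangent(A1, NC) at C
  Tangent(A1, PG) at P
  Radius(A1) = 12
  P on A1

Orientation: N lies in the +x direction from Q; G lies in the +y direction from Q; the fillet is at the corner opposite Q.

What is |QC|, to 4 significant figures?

58.98

Q is at the origin; QN is horizontal with |QN| = 50.3 and N on the +x side, so N = (50.30, 0.000). Q and G share the same x with |QG| = 42.8 and G on the +y side, so G = (0.000, 42.80). The virtual corner opposite Q is at (50.30, 42.80). The tangent condition forces WC to be normal to NC and since A1 is tangent to PG there, WP ⟂ PG, with radius 12.0, so the center W sits 12.0 in from both sides at W = (38.30, 30.80). That places the tangent points at C = (50.30, 30.80) on NC and P = (38.30, 42.80) on PG. Then |QC| = |C − Q| = 58.98.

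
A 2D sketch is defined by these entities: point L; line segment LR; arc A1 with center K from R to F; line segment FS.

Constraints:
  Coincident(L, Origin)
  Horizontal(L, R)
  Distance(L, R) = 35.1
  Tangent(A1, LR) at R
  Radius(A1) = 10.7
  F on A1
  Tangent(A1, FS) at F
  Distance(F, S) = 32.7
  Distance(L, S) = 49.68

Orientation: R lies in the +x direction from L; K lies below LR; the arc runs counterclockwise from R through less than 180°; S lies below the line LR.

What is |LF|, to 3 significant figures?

26.6

L is at the origin; LR is horizontal with |LR| = 35.1 and R on the +x side, so R = (35.1, 0.00). Since A1 is tangent to LR there, KR ⟂ LR, so K = R + (0, -10.7) = (35.1, -10.7). Since KF ⟂ FS (tangency), |KS| = √(10.7² + 32.7²) = 34.4 regardless of where F sits on A1. So S lies on both circle(L, 49.68) and circle(K, 34.4); the below-LR intersection is S = (24.3, -43.4). F is the foot of the tangent from S: F = (24.4, -10.7).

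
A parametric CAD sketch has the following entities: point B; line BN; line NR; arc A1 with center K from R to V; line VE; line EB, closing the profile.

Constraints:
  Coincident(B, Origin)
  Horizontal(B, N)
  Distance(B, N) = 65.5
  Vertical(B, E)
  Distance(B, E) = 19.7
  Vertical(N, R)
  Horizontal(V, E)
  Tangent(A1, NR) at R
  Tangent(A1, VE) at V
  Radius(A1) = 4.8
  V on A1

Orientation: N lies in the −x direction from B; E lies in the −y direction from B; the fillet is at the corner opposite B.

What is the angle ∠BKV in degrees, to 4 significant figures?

103.8°

The virtual corner opposite B is at (-65.50, -19.70). Tangency of A1 to NR means the radius KR is perpendicular to NR and since A1 is tangent to VE there, KV ⟂ VE, with radius 4.8, so the center K sits 4.8 in from both sides at K = (-60.70, -14.90). That places the tangent points at R = (-65.50, -14.90) on NR and V = (-60.70, -19.70) on VE. Then cos ∠BKV = KB·KV / (|KB||KV|), giving 103.8°.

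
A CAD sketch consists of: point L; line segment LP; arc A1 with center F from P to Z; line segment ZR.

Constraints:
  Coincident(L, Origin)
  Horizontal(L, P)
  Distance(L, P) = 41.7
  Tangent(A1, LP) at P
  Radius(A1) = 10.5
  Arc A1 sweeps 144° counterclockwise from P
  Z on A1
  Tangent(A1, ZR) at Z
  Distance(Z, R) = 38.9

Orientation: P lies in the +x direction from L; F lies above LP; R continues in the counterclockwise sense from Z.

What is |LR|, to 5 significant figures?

44.958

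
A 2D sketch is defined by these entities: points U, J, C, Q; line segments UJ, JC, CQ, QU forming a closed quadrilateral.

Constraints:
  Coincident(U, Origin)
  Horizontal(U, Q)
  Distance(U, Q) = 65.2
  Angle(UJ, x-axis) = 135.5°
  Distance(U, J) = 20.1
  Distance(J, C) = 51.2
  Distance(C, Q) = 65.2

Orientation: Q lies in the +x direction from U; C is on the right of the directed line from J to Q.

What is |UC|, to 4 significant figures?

32.90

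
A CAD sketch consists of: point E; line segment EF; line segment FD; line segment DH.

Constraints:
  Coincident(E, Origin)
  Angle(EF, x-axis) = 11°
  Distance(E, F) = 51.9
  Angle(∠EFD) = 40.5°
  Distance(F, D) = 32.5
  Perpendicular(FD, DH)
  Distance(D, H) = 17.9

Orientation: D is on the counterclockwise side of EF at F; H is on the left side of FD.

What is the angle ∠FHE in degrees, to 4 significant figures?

142.6°

∠EFD = 40.5°, so FD runs at 11.0° + (180° − 40.5°) = 150.5° from the x-axis; with |FD| = 32.5, D = F + 32.5·(cos 150.5°, sin 150.5°) = (22.66, 25.91). The perpendicularity gives DH at right angles to FD; with |DH| = 17.9 on the left of FD, H = D + 17.9·(-0.4924, -0.8704) = (13.85, 10.33). Then cos ∠FHE = HF·HE / (|HF||HE|), giving 142.6°.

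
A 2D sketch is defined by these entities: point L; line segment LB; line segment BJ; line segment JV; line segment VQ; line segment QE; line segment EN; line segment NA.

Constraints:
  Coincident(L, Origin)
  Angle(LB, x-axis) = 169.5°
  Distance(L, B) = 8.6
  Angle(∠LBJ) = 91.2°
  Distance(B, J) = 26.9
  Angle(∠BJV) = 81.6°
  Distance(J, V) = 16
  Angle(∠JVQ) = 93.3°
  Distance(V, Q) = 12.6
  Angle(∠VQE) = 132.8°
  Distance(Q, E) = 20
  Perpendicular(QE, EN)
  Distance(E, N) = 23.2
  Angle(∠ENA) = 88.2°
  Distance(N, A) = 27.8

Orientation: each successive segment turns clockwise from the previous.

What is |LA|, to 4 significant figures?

34.65

L is at the origin; LB runs at 169.5° with length 8.6, so B = (-8.456, 1.567). ∠LBJ = 91.2° gives BJ at 80.70° from the x-axis; with |BJ| = 26.9, J = (-4.109, 28.11). ∠BJV = 81.6° gives JV at -17.70° from the x-axis; with |JV| = 16.0, V = (11.13, 23.25). ∠JVQ = 93.3° gives VQ at -104.4° from the x-axis; with |VQ| = 12.6, Q = (8.000, 11.04). ∠VQE = 132.8° gives QE at -151.6° from the x-axis; with |QE| = 20.0, E = (-9.593, 1.532). QE ⟂ EN, so EN runs at 118.4°; with |EN| = 23.2, N = (-20.63, 21.94). ∠ENA = 88.2° gives NA at 26.60° from the x-axis; with |NA| = 27.8, A = (4.230, 34.39). Then |LA| = |A − L| = 34.65.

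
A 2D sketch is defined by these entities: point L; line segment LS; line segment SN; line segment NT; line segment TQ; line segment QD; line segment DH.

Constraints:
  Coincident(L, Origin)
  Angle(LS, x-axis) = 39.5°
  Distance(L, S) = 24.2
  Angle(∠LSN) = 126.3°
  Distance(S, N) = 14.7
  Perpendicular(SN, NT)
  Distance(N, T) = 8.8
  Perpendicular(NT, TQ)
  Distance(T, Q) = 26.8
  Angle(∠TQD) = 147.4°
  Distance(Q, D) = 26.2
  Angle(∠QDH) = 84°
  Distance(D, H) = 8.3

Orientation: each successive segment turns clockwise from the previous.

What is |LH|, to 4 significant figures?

34.57

L is at the origin; LS runs at 39.5° with length 24.2, so S = (18.67, 15.39). ∠LSN = 126.3° gives SN at -14.20° from the x-axis; with |SN| = 14.7, N = (32.92, 11.79). The perpendicularity gives NT at right angles to SN, so NT runs at -104.2°; with |NT| = 8.8, T = (30.77, 3.256). The perpendicularity gives TQ at right angles to NT, so TQ runs at 165.8°; with |TQ| = 26.8, Q = (4.784, 9.830). ∠TQD = 147.4° gives QD at 133.2° from the x-axis; with |QD| = 26.2, D = (-13.15, 28.93). ∠QDH = 84.0° gives DH at 37.20° from the x-axis; with |DH| = 8.3, H = (-6.540, 33.95). Then |LH| = |H − L| = 34.57.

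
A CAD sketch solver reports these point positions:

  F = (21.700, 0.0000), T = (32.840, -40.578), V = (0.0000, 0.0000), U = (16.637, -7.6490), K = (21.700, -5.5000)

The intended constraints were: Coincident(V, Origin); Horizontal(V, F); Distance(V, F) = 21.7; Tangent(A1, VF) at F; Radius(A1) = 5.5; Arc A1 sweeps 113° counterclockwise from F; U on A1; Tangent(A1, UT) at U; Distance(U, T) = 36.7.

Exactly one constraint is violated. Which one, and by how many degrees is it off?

Tangent(A1, UT) at U — off by 3.20°.

V = (0.00, 0.00) ✓; V.y = 0.00, F.y = 0.00 ✓; |VF| = 21.70 ✓; ∠(KF, FV) = 90.00° ✓; |KF| = 5.500 ✓; bearing(K→U) − bearing(K→F) = 113.0° ✓; |KU| = 5.500 ✓; ∠(KU, UT) = 86.80° ✗; |UT| = 36.70 ✓.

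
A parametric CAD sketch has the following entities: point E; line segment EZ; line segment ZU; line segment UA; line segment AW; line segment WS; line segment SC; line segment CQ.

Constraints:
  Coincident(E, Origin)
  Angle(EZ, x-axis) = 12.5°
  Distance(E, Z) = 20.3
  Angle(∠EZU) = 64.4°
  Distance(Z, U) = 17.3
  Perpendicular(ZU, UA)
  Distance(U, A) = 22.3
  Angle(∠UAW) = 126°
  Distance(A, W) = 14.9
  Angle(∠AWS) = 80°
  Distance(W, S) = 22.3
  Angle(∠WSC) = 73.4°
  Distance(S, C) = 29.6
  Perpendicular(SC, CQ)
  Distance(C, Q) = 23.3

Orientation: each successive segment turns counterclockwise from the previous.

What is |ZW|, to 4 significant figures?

31.50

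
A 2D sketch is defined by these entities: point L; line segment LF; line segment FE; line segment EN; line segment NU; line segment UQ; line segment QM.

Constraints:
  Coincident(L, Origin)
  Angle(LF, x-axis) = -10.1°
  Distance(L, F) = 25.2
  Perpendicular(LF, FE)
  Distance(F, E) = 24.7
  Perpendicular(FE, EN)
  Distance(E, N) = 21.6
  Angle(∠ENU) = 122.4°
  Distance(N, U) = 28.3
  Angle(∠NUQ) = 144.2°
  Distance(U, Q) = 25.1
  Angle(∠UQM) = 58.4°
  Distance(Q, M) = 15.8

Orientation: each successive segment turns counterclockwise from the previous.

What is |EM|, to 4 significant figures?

45.71

L is at the origin; LF runs at -10.1° with length 25.2, so F = (24.81, -4.419). The perpendicularity gives FE at right angles to LF, so FE runs at 79.90°; with |FE| = 24.7, E = (29.14, 19.90). The perpendicularity gives EN at right angles to FE, so EN runs at 169.9°; with |EN| = 21.6, N = (7.876, 23.69). ∠ENU = 122.4° gives NU at -132.5° from the x-axis; with |NU| = 28.3, U = (-11.24, 2.821). ∠NUQ = 144.2° gives UQ at -96.70° from the x-axis; with |UQ| = 25.1, Q = (-14.17, -22.11). ∠UQM = 58.4° gives QM at 24.90° from the x-axis; with |QM| = 15.8, M = (0.1594, -15.46). Then |EM| = |M − E| = 45.71.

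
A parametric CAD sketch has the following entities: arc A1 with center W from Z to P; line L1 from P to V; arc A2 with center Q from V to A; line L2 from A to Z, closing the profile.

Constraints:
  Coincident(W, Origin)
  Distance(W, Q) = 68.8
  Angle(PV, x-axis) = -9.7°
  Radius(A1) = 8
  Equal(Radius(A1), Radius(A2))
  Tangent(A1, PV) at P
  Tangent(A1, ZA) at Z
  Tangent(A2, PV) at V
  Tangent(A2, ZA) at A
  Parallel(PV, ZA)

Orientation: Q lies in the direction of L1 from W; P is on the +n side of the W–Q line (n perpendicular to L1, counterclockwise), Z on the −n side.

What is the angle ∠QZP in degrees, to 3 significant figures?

83.4°

The slot axis is L1's direction at -9.7°, so u = (cos -9.7°, sin -9.7°) = (0.986, -0.168) and n = (−sin -9.7°, cos -9.7°) = (0.168, 0.986). W is at the origin and Q lies 68.8 along u from W, so Q = 68.8·u = (67.8, -11.6). Tangency of A1 to both parallel lines with radius 8.0 puts P and Z at W ± 8.0·n: P = (1.35, 7.89), Z = (-1.35, -7.89). Then cos ∠QZP = ZQ·ZP / (|ZQ||ZP|), giving 83.4°.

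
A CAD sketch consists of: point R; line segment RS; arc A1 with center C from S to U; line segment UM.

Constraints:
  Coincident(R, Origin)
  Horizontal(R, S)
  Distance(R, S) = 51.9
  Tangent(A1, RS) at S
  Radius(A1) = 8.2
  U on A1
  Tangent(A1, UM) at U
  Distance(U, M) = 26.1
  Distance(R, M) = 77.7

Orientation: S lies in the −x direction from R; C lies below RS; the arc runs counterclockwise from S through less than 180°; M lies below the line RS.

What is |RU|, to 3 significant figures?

58.7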